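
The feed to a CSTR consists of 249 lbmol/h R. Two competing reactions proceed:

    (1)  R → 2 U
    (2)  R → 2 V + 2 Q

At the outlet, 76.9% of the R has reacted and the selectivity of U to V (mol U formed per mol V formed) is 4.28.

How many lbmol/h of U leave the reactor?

Conversion of R: R consumed = 0.769 × 249 = 191.5 lbmol/h = 1ξ₁ + 1ξ₂.
Selectivity: 2ξ₁ / (2ξ₂) = 4.28 → ξ₁ = 4.28 ξ₂.
Substitute: (1·4.28 + 1) ξ₂ = 191.5 → ξ₂ = 36.27 lbmol/h, ξ₁ = 155.2 lbmol/h.
Outlet amounts (n = n₀ + Σ ν·ξ):
  R: 249 − 1(155.2) − 1(36.27) = 57.52
  U: 0 + 2(155.2) = 310.4
  V: 0 + 2(36.27) = 72.53
  Q: 0 + 2(36.27) = 72.53

310 lbmol/h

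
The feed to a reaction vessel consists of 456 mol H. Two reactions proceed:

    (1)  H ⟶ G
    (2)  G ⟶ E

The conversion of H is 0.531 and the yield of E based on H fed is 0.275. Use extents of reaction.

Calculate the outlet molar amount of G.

Conversion of H: H consumed = 1ξ₁ = 0.531 × 456 → ξ₁ = 242.1 mol.
Yield of E: 1ξ₂ / 456 = 0.275 → ξ₂ = 125.4 mol.
Outlet amounts (n = n₀ + Σ ν·ξ):
  H: 456 − 1(242.1) = 213.9
  G: 0 + 1(242.1) − 1(125.4) = 116.7
  E: 0 + 1(125.4) = 125.4

117 mol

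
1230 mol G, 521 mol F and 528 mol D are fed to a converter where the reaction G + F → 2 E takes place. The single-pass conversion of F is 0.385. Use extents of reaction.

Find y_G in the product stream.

F reacted = 0.385 × 521 = 200.6 mol; ν_F = −1, so ξ = 200.6/1 = 200.6 mol.
Outlet amounts (n = n₀ + ν ξ):
  G: 1230 − 1(200.6) = 1029
  F: 521 − 1(200.6) = 320.4
  E: 0 + 2(200.6) = 401.2
  D: 528 (inert)
Total out = 2279 mol; y_G = 1029 / 2279 = 0.4517.

0.452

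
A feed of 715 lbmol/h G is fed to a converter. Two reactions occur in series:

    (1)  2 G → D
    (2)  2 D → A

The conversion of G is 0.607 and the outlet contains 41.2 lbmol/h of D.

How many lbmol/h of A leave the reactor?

87.9 lbmol/h

Conversion of G: G consumed = 2ξ₁ = 0.607 × 715 → ξ₁ = 217 lbmol/h.
D balance: n_D = 0 + 1ξ₁ − 2ξ₂ = 41.2 → ξ₂ = (1·217 − 41.2)/2 = 87.9 lbmol/h.
Outlet amounts (n = n₀ + Σ ν·ξ):
  G: 715 − 2(217) = 281
  D: 0 + 1(217) − 2(87.9) = 41.2
  A: 0 + 1(87.9) = 87.9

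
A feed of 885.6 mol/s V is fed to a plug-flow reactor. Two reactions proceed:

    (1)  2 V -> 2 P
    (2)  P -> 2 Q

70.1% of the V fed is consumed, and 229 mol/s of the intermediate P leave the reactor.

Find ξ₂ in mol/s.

Conversion of V: V consumed = 2ξ₁ = 0.701 × 885.6 → ξ₁ = 310.4 mol/s.
P balance: n_P = 0 + 2ξ₁ − 1ξ₂ = 229 → ξ₂ = (2·310.4 − 229)/1 = 391.8 mol/s.
Outlet amounts (n = n₀ + Σ ν·ξ):
  V: 885.6 − 2(310.4) = 264.8
  P: 0 + 2(310.4) − 1(391.8) = 229
  Q: 0 + 2(391.8) = 783.6

ξ₂ = 392 mol/s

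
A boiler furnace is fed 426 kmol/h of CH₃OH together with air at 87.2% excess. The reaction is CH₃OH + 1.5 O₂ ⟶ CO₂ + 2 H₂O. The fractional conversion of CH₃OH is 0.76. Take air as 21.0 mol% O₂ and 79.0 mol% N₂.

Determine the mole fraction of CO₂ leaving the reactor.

Stoichiometric O₂ = 1.5 × 426 = 639 kmol/h; O₂ fed = 639 × 1.872 = 1196 kmol/h.
N₂ fed = 1196 × 79/21 = 4500 kmol/h.
Fuel reacted = 0.76 × 426 → ξ = 323.8 kmol/h.
Outlet (n = n₀ + ν ξ):
  CH₃OH: 426 − 1(323.8) = 102.2
  O₂: 1196 − 1.5(323.8) = 710.6
  N₂: 4500 (inert)
  CO₂: 0 + 1(323.8) = 323.8
  H₂O: 0 + 2(323.8) = 647.5
Total out = 6284 kmol/h; y_CO₂ = 323.8 / 6284 = 0.05152.

0.0515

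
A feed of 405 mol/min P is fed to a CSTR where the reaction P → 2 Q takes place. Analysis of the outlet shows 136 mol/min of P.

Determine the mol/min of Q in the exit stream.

538 mol/min

For P: n = n₀ − 1ξ → 136 = 405 − 1ξ, giving ξ = 269 mol/min.
Outlet amounts (n = n₀ + ν ξ):
  P: 405 − 1(269) = 136
  Q: 0 + 2(269) = 538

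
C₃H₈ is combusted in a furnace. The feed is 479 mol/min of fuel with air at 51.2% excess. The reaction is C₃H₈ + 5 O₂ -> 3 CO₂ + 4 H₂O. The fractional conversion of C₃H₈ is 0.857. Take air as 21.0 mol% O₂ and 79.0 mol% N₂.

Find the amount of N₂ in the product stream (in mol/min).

13600 mol/min

Stoichiometric O₂ = 5 × 479 = 2395 mol/min; O₂ fed = 2395 × 1.512 = 3621 mol/min.
N₂ fed = 3621 × 79/21 = 13620 mol/min.
Fuel reacted = 0.857 × 479 → ξ = 410.5 mol/min.
Outlet (n = n₀ + ν ξ):
  C₃H₈: 479 − 1(410.5) = 68.5
  O₂: 3621 − 5(410.5) = 1569
  N₂: 13620 (inert)
  CO₂: 0 + 3(410.5) = 1232
  H₂O: 0 + 4(410.5) = 1642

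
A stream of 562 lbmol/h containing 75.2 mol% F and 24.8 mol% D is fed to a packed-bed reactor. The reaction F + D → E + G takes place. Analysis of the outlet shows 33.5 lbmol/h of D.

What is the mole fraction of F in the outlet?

0.564

For D: n = n₀ − 1ξ → 33.5 = 139.4 − 1ξ, giving ξ = 105.9 lbmol/h.
Outlet amounts (n = n₀ + ν ξ):
  F: 422.6 − 1(105.9) = 316.7
  D: 139.4 − 1(105.9) = 33.5
  E: 0 + 1(105.9) = 105.9
  G: 0 + 1(105.9) = 105.9
Total out = 562 lbmol/h; y_F = 316.7 / 562 = 0.5636.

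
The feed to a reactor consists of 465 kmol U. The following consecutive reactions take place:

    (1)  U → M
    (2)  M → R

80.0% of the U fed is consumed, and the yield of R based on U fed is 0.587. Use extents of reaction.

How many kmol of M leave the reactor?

99 kmol

Conversion of U: U consumed = 1ξ₁ = 0.8 × 465 → ξ₁ = 372 kmol.
Yield of R: 1ξ₂ / 465 = 0.587 → ξ₂ = 273 kmol.
Outlet amounts (n = n₀ + Σ ν·ξ):
  U: 465 − 1(372) = 93
  M: 0 + 1(372) − 1(273) = 99.05
  R: 0 + 1(273) = 273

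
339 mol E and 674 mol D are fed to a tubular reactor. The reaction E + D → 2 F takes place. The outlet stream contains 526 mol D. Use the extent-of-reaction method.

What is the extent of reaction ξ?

For D: n = n₀ − 1ξ → 526 = 674 − 1ξ, giving ξ = 148 mol.
Outlet amounts (n = n₀ + ν ξ):
  E: 339 − 1(148) = 191
  D: 674 − 1(148) = 526
  F: 0 + 2(148) = 296

ξ = 148 mol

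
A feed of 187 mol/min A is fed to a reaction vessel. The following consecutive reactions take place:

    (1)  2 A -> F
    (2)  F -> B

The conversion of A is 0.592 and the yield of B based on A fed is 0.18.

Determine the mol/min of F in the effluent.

21.7 mol/min

Conversion of A: A consumed = 2ξ₁ = 0.592 × 187 → ξ₁ = 55.35 mol/min.
Yield of B: 1ξ₂ / 187 = 0.18 → ξ₂ = 33.66 mol/min.
Outlet amounts (n = n₀ + Σ ν·ξ):
  A: 187 − 2(55.35) = 76.3
  F: 0 + 1(55.35) − 1(33.66) = 21.69
  B: 0 + 1(33.66) = 33.66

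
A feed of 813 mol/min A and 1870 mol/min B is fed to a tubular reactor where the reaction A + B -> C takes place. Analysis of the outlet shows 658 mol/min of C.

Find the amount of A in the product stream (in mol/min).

155 mol/min

For C: n = n₀ + 1ξ → 658 = 0 + 1ξ, giving ξ = 658 mol/min.
Outlet amounts (n = n₀ + ν ξ):
  A: 813 − 1(658) = 155
  B: 1870 − 1(658) = 1212
  C: 0 + 1(658) = 658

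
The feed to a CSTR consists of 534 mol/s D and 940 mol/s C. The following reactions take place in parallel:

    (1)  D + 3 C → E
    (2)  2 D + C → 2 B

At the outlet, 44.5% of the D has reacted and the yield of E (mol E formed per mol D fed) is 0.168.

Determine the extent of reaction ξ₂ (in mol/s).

ξ₂ = 74 mol/s

Yield of E: 1ξ₁ / 534 = 0.168 → ξ₁ = 89.71 mol/s.
Conversion of D: 1ξ₁ + 2ξ₂ = 0.445 × 534 = 237.6 → ξ₂ = 73.96 mol/s.
Outlet amounts (n = n₀ + Σ ν·ξ):
  D: 534 − 1(89.71) − 2(73.96) = 296.4
  C: 940 − 3(89.71) − 1(73.96) = 596.9
  E: 0 + 1(89.71) = 89.71
  B: 0 + 2(73.96) = 147.9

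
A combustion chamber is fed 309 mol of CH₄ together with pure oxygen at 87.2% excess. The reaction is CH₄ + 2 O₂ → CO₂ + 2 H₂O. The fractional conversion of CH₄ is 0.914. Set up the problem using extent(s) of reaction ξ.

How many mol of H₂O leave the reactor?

Stoichiometric O₂ = 2 × 309 = 618 mol; O₂ fed = 618 × 1.872 = 1157 mol.
Fuel reacted = 0.914 × 309 → ξ = 282.4 mol.
Outlet (n = n₀ + ν ξ):
  CH₄: 309 − 1(282.4) = 26.57
  O₂: 1157 − 2(282.4) = 592
  CO₂: 0 + 1(282.4) = 282.4
  H₂O: 0 + 2(282.4) = 564.9

565 mol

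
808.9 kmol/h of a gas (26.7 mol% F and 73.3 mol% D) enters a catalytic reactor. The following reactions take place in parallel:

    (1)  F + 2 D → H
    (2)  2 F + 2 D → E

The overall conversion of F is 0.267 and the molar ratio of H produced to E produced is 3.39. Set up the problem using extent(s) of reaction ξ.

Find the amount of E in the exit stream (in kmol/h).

Conversion of F: F consumed = 0.267 × 216 = 57.67 kmol/h = 1ξ₁ + 2ξ₂.
Selectivity: 1ξ₁ / (1ξ₂) = 3.39 → ξ₁ = 3.39 ξ₂.
Substitute: (1·3.39 + 2) ξ₂ = 57.67 → ξ₂ = 10.7 kmol/h, ξ₁ = 36.27 kmol/h.
Outlet amounts (n = n₀ + Σ ν·ξ):
  F: 216 − 1(36.27) − 2(10.7) = 158.3
  D: 592.9 − 2(36.27) − 2(10.7) = 499
  H: 0 + 1(36.27) = 36.27
  E: 0 + 1(10.7) = 10.7

10.7 kmol/h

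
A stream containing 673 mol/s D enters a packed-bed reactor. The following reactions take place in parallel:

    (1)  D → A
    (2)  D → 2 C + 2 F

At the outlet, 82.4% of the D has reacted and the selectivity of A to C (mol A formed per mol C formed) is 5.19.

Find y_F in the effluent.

0.119

Conversion of D: D consumed = 0.824 × 673 = 554.6 mol/s = 1ξ₁ + 1ξ₂.
Selectivity: 1ξ₁ / (2ξ₂) = 5.19 → ξ₁ = 10.38 ξ₂.
Substitute: (1·10.38 + 1) ξ₂ = 554.6 → ξ₂ = 48.73 mol/s, ξ₁ = 505.8 mol/s.
Outlet amounts (n = n₀ + Σ ν·ξ):
  D: 673 − 1(505.8) − 1(48.73) = 118.4
  A: 0 + 1(505.8) = 505.8
  C: 0 + 2(48.73) = 97.46
  F: 0 + 2(48.73) = 97.46
Total out = 819.2 mol/s; y_F = 97.46 / 819.2 = 0.119.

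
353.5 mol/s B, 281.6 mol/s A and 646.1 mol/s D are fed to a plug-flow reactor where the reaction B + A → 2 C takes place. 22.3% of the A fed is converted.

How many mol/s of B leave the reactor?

A reacted = 0.223 × 281.6 = 62.8 mol/s; ν_A = −1, so ξ = 62.8/1 = 62.8 mol/s.
Outlet amounts (n = n₀ + ν ξ):
  B: 353.5 − 1(62.8) = 290.7
  A: 281.6 − 1(62.8) = 218.8
  C: 0 + 2(62.8) = 125.6
  D: 646.1 (inert)

291 mol/s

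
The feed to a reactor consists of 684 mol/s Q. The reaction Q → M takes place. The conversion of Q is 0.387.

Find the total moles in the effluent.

Q reacted = 0.387 × 684 = 264.7 mol/s; ν_Q = −1, so ξ = 264.7/1 = 264.7 mol/s.
Outlet amounts (n = n₀ + ν ξ):
  Q: 684 − 1(264.7) = 419.3
  M: 0 + 1(264.7) = 264.7
Total out = 419.3 + 264.7 = 684 mol/s.

684 mol/s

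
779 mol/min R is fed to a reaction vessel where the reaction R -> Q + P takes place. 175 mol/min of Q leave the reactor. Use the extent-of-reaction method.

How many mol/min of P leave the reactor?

175 mol/min

For Q: n = n₀ + 1ξ → 175 = 0 + 1ξ, giving ξ = 175 mol/min.
Outlet amounts (n = n₀ + ν ξ):
  R: 779 − 1(175) = 604
  Q: 0 + 1(175) = 175
  P: 0 + 1(175) = 175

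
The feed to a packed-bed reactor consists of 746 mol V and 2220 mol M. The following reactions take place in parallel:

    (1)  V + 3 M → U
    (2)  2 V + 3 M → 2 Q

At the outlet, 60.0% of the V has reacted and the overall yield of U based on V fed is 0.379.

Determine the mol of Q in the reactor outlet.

Yield of U: 1ξ₁ / 746 = 0.379 → ξ₁ = 282.7 mol.
Conversion of V: 1ξ₁ + 2ξ₂ = 0.6 × 746 = 447.6 → ξ₂ = 82.43 mol.
Outlet amounts (n = n₀ + Σ ν·ξ):
  V: 746 − 1(282.7) − 2(82.43) = 298.4
  M: 2220 − 3(282.7) − 3(82.43) = 1124
  U: 0 + 1(282.7) = 282.7
  Q: 0 + 2(82.43) = 164.9

165 mol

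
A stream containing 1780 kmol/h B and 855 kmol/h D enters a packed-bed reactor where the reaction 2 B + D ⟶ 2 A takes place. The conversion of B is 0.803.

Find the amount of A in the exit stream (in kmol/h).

B reacted = 0.803 × 1780 = 1429 kmol/h; ν_B = −2, so ξ = 1429/2 = 714.7 kmol/h.
Outlet amounts (n = n₀ + ν ξ):
  B: 1780 − 2(714.7) = 350.7
  D: 855 − 1(714.7) = 140.3
  A: 0 + 2(714.7) = 1429

1430 kmol/h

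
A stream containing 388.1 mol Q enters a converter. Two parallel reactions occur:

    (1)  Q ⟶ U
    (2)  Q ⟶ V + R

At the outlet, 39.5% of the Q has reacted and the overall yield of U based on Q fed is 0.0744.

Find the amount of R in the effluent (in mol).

124 mol

Yield of U: 1ξ₁ / 388.1 = 0.0744 → ξ₁ = 28.87 mol.
Conversion of Q: 1ξ₁ + 1ξ₂ = 0.395 × 388.1 = 153.3 → ξ₂ = 124.4 mol.
Outlet amounts (n = n₀ + Σ ν·ξ):
  Q: 388.1 − 1(28.87) − 1(124.4) = 234.8
  U: 0 + 1(28.87) = 28.87
  V: 0 + 1(124.4) = 124.4
  R: 0 + 1(124.4) = 124.4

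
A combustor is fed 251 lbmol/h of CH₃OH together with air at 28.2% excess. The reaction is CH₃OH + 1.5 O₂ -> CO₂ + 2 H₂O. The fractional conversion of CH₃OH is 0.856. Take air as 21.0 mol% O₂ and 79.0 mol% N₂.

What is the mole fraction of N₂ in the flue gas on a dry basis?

0.815

Stoichiometric O₂ = 1.5 × 251 = 376.5 lbmol/h; O₂ fed = 376.5 × 1.282 = 482.7 lbmol/h.
N₂ fed = 482.7 × 79/21 = 1816 lbmol/h.
Fuel reacted = 0.856 × 251 → ξ = 214.9 lbmol/h.
Outlet (n = n₀ + ν ξ):
  CH₃OH: 251 − 1(214.9) = 36.14
  O₂: 482.7 − 1.5(214.9) = 160.4
  N₂: 1816 (inert)
  CO₂: 0 + 1(214.9) = 214.9
  H₂O: 0 + 2(214.9) = 429.7
Dry total = 2227 lbmol/h; y_N₂ (dry) = 1816 / 2227 = 0.8153.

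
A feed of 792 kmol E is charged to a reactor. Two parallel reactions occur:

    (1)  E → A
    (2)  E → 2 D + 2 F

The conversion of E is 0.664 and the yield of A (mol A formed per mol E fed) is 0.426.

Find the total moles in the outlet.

1360 kmol

Yield of A: 1ξ₁ / 792 = 0.426 → ξ₁ = 337.4 kmol.
Conversion of E: 1ξ₁ + 1ξ₂ = 0.664 × 792 = 525.9 → ξ₂ = 188.5 kmol.
Outlet amounts (n = n₀ + Σ ν·ξ):
  E: 792 − 1(337.4) − 1(188.5) = 266.1
  A: 0 + 1(337.4) = 337.4
  D: 0 + 2(188.5) = 377
  F: 0 + 2(188.5) = 377
Total out = 266.1 + 337.4 + 377 + 377 = 1357 kmol.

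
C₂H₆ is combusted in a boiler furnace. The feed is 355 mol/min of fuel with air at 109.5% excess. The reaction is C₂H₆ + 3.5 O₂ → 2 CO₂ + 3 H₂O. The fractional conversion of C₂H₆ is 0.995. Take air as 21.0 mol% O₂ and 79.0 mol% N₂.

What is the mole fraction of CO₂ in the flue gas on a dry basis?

0.0595

Stoichiometric O₂ = 3.5 × 355 = 1242 mol/min; O₂ fed = 1242 × 2.095 = 2603 mol/min.
N₂ fed = 2603 × 79/21 = 9792 mol/min.
Fuel reacted = 0.995 × 355 → ξ = 353.2 mol/min.
Outlet (n = n₀ + ν ξ):
  C₂H₆: 355 − 1(353.2) = 1.775
  O₂: 2603 − 3.5(353.2) = 1367
  N₂: 9792 (inert)
  CO₂: 0 + 2(353.2) = 706.5
  H₂O: 0 + 3(353.2) = 1060
Dry total = 11870 mol/min; y_CO₂ (dry) = 706.5 / 11870 = 0.05953.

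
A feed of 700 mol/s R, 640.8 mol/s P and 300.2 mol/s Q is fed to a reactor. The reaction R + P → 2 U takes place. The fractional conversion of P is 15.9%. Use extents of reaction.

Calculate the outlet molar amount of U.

P reacted = 0.159 × 640.8 = 101.9 mol/s; ν_P = −1, so ξ = 101.9/1 = 101.9 mol/s.
Outlet amounts (n = n₀ + ν ξ):
  R: 700 − 1(101.9) = 598.1
  P: 640.8 − 1(101.9) = 538.9
  U: 0 + 2(101.9) = 203.8
  Q: 300.2 (inert)

204 mol/s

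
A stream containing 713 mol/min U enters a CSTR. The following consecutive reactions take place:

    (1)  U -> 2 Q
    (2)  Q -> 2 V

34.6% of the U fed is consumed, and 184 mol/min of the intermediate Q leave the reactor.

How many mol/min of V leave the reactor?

619 mol/min

Conversion of U: U consumed = 1ξ₁ = 0.346 × 713 → ξ₁ = 246.7 mol/min.
Q balance: n_Q = 0 + 2ξ₁ − 1ξ₂ = 184 → ξ₂ = (2·246.7 − 184)/1 = 309.4 mol/min.
Outlet amounts (n = n₀ + Σ ν·ξ):
  U: 713 − 1(246.7) = 466.3
  Q: 0 + 2(246.7) − 1(309.4) = 184
  V: 0 + 2(309.4) = 618.8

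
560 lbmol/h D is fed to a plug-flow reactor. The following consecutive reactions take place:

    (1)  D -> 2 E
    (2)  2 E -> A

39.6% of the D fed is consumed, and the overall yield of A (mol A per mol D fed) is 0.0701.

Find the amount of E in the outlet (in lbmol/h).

365 lbmol/h

Conversion of D: D consumed = 1ξ₁ = 0.396 × 560 → ξ₁ = 221.8 lbmol/h.
Yield of A: 1ξ₂ / 560 = 0.0701 → ξ₂ = 39.26 lbmol/h.
Outlet amounts (n = n₀ + Σ ν·ξ):
  D: 560 − 1(221.8) = 338.2
  E: 0 + 2(221.8) − 2(39.26) = 365
  A: 0 + 1(39.26) = 39.26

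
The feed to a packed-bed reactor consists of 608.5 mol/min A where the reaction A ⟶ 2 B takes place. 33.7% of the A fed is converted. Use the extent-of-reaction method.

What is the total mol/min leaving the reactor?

814 mol/min

A reacted = 0.337 × 608.5 = 205.1 mol/min; ν_A = −1, so ξ = 205.1/1 = 205.1 mol/min.
Outlet amounts (n = n₀ + ν ξ):
  A: 608.5 − 1(205.1) = 403.4
  B: 0 + 2(205.1) = 410.1
Total out = 403.4 + 410.1 = 813.6 mol/min.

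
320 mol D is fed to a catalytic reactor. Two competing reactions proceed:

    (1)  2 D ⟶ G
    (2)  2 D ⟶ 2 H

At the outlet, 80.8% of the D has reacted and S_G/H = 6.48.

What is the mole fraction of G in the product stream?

0.6

Conversion of D: D consumed = 0.808 × 320 = 258.6 mol = 2ξ₁ + 2ξ₂.
Selectivity: 1ξ₁ / (2ξ₂) = 6.48 → ξ₁ = 12.96 ξ₂.
Substitute: (2·12.96 + 2) ξ₂ = 258.6 → ξ₂ = 9.261 mol, ξ₁ = 120 mol.
Outlet amounts (n = n₀ + Σ ν·ξ):
  D: 320 − 2(120) − 2(9.261) = 61.44
  G: 0 + 1(120) = 120
  H: 0 + 2(9.261) = 18.52
Total out = 200 mol; y_G = 120 / 200 = 0.6002.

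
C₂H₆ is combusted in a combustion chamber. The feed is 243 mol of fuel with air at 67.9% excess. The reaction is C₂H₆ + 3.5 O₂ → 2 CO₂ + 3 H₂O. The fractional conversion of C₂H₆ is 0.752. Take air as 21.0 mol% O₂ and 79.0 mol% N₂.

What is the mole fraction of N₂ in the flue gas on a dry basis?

Stoichiometric O₂ = 3.5 × 243 = 850.5 mol; O₂ fed = 850.5 × 1.679 = 1428 mol.
N₂ fed = 1428 × 79/21 = 5372 mol.
Fuel reacted = 0.752 × 243 → ξ = 182.7 mol.
Outlet (n = n₀ + ν ξ):
  C₂H₆: 243 − 1(182.7) = 60.26
  O₂: 1428 − 3.5(182.7) = 788.4
  N₂: 5372 (inert)
  CO₂: 0 + 2(182.7) = 365.5
  H₂O: 0 + 3(182.7) = 548.2
Dry total = 6586 mol; y_N₂ (dry) = 5372 / 6586 = 0.8156.

0.816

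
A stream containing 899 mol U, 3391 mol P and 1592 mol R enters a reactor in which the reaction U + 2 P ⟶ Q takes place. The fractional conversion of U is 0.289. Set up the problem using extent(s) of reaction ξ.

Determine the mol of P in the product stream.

U reacted = 0.289 × 899 = 259.8 mol; ν_U = −1, so ξ = 259.8/1 = 259.8 mol.
Outlet amounts (n = n₀ + ν ξ):
  U: 899 − 1(259.8) = 639.2
  P: 3391 − 2(259.8) = 2871
  Q: 0 + 1(259.8) = 259.8
  R: 1592 (inert)

2870 mol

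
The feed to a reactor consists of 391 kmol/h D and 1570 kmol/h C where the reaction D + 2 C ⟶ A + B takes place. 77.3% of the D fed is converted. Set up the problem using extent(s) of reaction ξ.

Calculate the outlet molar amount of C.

966 kmol/h

D reacted = 0.773 × 391 = 302.2 kmol/h; ν_D = −1, so ξ = 302.2/1 = 302.2 kmol/h.
Outlet amounts (n = n₀ + ν ξ):
  D: 391 − 1(302.2) = 88.76
  C: 1570 − 2(302.2) = 965.5
  A: 0 + 1(302.2) = 302.2
  B: 0 + 1(302.2) = 302.2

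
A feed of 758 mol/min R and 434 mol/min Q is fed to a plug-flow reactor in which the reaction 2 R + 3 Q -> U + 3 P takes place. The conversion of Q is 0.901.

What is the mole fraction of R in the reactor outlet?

Q reacted = 0.901 × 434 = 391 mol/min; ν_Q = −3, so ξ = 391/3 = 130.3 mol/min.
Outlet amounts (n = n₀ + ν ξ):
  R: 758 − 2(130.3) = 497.3
  Q: 434 − 3(130.3) = 42.97
  U: 0 + 1(130.3) = 130.3
  P: 0 + 3(130.3) = 391
Total out = 1062 mol/min; y_R = 497.3 / 1062 = 0.4684.

0.468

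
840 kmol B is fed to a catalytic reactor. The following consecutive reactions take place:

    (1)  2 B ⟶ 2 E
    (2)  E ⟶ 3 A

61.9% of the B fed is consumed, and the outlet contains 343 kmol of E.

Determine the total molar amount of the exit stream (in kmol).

Conversion of B: B consumed = 2ξ₁ = 0.619 × 840 → ξ₁ = 260 kmol.
E balance: n_E = 0 + 2ξ₁ − 1ξ₂ = 343 → ξ₂ = (2·260 − 343)/1 = 177 kmol.
Outlet amounts (n = n₀ + Σ ν·ξ):
  B: 840 − 2(260) = 320
  E: 0 + 2(260) − 1(177) = 343
  A: 0 + 3(177) = 530.9
Total out = 320 + 343 + 530.9 = 1194 kmol.

1190 kmol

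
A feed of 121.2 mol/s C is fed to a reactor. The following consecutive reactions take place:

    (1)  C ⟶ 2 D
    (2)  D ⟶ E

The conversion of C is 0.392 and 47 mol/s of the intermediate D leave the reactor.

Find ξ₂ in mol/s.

ξ₂ = 48 mol/s

Conversion of C: C consumed = 1ξ₁ = 0.392 × 121.2 → ξ₁ = 47.51 mol/s.
D balance: n_D = 0 + 2ξ₁ − 1ξ₂ = 47 → ξ₂ = (2·47.51 − 47)/1 = 48.02 mol/s.
Outlet amounts (n = n₀ + Σ ν·ξ):
  C: 121.2 − 1(47.51) = 73.69
  D: 0 + 2(47.51) − 1(48.02) = 47
  E: 0 + 1(48.02) = 48.02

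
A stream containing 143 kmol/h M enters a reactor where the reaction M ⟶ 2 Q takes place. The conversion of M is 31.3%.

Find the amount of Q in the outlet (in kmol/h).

M reacted = 0.313 × 143 = 44.76 kmol/h; ν_M = −1, so ξ = 44.76/1 = 44.76 kmol/h.
Outlet amounts (n = n₀ + ν ξ):
  M: 143 − 1(44.76) = 98.24
  Q: 0 + 2(44.76) = 89.52

89.5 kmol/h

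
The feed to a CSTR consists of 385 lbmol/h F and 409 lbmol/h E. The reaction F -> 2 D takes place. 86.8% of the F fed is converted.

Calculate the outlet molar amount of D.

F reacted = 0.868 × 385 = 334.2 lbmol/h; ν_F = −1, so ξ = 334.2/1 = 334.2 lbmol/h.
Outlet amounts (n = n₀ + ν ξ):
  F: 385 − 1(334.2) = 50.82
  D: 0 + 2(334.2) = 668.4
  E: 409 (inert)

668 lbmol/h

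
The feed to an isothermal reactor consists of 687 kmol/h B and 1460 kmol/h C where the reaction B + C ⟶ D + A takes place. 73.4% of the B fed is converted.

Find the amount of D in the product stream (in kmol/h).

504 kmol/h

B reacted = 0.734 × 687 = 504.3 kmol/h; ν_B = −1, so ξ = 504.3/1 = 504.3 kmol/h.
Outlet amounts (n = n₀ + ν ξ):
  B: 687 − 1(504.3) = 182.7
  C: 1460 − 1(504.3) = 955.7
  D: 0 + 1(504.3) = 504.3
  A: 0 + 1(504.3) = 504.3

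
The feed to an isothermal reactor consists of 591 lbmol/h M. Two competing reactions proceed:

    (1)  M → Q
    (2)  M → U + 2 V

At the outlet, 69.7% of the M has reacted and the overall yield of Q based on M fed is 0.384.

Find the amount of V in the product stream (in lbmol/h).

370 lbmol/h

Yield of Q: 1ξ₁ / 591 = 0.384 → ξ₁ = 226.9 lbmol/h.
Conversion of M: 1ξ₁ + 1ξ₂ = 0.697 × 591 = 411.9 → ξ₂ = 185 lbmol/h.
Outlet amounts (n = n₀ + Σ ν·ξ):
  M: 591 − 1(226.9) − 1(185) = 179.1
  Q: 0 + 1(226.9) = 226.9
  U: 0 + 1(185) = 185
  V: 0 + 2(185) = 370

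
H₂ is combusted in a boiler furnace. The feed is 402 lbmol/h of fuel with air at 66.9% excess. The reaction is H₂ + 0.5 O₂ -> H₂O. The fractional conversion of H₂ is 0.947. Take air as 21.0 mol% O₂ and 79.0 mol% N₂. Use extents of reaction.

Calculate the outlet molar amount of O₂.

Stoichiometric O₂ = 0.5 × 402 = 201 lbmol/h; O₂ fed = 201 × 1.669 = 335.5 lbmol/h.
N₂ fed = 335.5 × 79/21 = 1262 lbmol/h.
Fuel reacted = 0.947 × 402 → ξ = 380.7 lbmol/h.
Outlet (n = n₀ + ν ξ):
  H₂: 402 − 1(380.7) = 21.31
  O₂: 335.5 − 0.5(380.7) = 145.1
  N₂: 1262 (inert)
  H₂O: 0 + 1(380.7) = 380.7

145 lbmol/h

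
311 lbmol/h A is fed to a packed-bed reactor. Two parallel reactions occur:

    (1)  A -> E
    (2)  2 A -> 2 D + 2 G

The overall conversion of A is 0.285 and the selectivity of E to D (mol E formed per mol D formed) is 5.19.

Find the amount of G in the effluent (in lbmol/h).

Conversion of A: A consumed = 0.285 × 311 = 88.63 lbmol/h = 1ξ₁ + 2ξ₂.
Selectivity: 1ξ₁ / (2ξ₂) = 5.19 → ξ₁ = 10.38 ξ₂.
Substitute: (1·10.38 + 2) ξ₂ = 88.63 → ξ₂ = 7.16 lbmol/h, ξ₁ = 74.32 lbmol/h.
Outlet amounts (n = n₀ + Σ ν·ξ):
  A: 311 − 1(74.32) − 2(7.16) = 222.4
  E: 0 + 1(74.32) = 74.32
  D: 0 + 2(7.16) = 14.32
  G: 0 + 2(7.16) = 14.32

14.3 lbmol/h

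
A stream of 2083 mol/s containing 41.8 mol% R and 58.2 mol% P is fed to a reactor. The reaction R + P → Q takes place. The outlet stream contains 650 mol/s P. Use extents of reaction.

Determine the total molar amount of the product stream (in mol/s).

For P: n = n₀ − 1ξ → 650 = 1212 − 1ξ, giving ξ = 562.3 mol/s.
Outlet amounts (n = n₀ + ν ξ):
  R: 870.7 − 1(562.3) = 308.4
  P: 1212 − 1(562.3) = 650
  Q: 0 + 1(562.3) = 562.3
Total out = 308.4 + 650 + 562.3 = 1521 mol/s.

1520 mol/s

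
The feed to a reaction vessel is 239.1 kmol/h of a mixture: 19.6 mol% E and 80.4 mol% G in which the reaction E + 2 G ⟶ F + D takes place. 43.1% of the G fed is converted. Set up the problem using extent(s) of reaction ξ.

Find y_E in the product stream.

G reacted = 0.431 × 192.2 = 82.85 kmol/h; ν_G = −2, so ξ = 82.85/2 = 41.43 kmol/h.
Outlet amounts (n = n₀ + ν ξ):
  E: 46.86 − 1(41.43) = 5.437
  G: 192.2 − 2(41.43) = 109.4
  F: 0 + 1(41.43) = 41.43
  D: 0 + 1(41.43) = 41.43
Total out = 197.7 kmol/h; y_E = 5.437 / 197.7 = 0.0275.

0.0275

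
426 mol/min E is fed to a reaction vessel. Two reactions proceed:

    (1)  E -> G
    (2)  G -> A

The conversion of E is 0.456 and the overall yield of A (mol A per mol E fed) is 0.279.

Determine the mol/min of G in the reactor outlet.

Conversion of E: E consumed = 1ξ₁ = 0.456 × 426 → ξ₁ = 194.3 mol/min.
Yield of A: 1ξ₂ / 426 = 0.279 → ξ₂ = 118.9 mol/min.
Outlet amounts (n = n₀ + Σ ν·ξ):
  E: 426 − 1(194.3) = 231.7
  G: 0 + 1(194.3) − 1(118.9) = 75.4
  A: 0 + 1(118.9) = 118.9

75.4 mol/min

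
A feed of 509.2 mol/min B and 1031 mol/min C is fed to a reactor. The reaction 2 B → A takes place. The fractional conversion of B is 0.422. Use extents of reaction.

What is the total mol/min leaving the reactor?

1430 mol/min

B reacted = 0.422 × 509.2 = 214.9 mol/min; ν_B = −2, so ξ = 214.9/2 = 107.4 mol/min.
Outlet amounts (n = n₀ + ν ξ):
  B: 509.2 − 2(107.4) = 294.3
  A: 0 + 1(107.4) = 107.4
  C: 1031 (inert)
Total out = 294.3 + 107.4 + 1031 = 1433 mol/min.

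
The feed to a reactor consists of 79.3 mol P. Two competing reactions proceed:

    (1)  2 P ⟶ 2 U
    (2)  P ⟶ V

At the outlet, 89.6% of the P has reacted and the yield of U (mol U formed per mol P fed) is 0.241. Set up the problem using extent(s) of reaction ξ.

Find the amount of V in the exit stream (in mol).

51.9 mol

Yield of U: 2ξ₁ / 79.3 = 0.241 → ξ₁ = 9.556 mol.
Conversion of P: 2ξ₁ + 1ξ₂ = 0.896 × 79.3 = 71.05 → ξ₂ = 51.94 mol.
Outlet amounts (n = n₀ + Σ ν·ξ):
  P: 79.3 − 2(9.556) − 1(51.94) = 8.247
  U: 0 + 2(9.556) = 19.11
  V: 0 + 1(51.94) = 51.94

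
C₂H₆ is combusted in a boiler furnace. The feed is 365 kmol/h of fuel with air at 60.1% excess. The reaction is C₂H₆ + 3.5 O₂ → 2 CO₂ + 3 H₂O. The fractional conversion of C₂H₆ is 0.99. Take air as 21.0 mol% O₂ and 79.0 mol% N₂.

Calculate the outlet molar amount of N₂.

7690 kmol/h

Stoichiometric O₂ = 3.5 × 365 = 1278 kmol/h; O₂ fed = 1278 × 1.601 = 2045 kmol/h.
N₂ fed = 2045 × 79/21 = 7694 kmol/h.
Fuel reacted = 0.99 × 365 → ξ = 361.4 kmol/h.
Outlet (n = n₀ + ν ξ):
  C₂H₆: 365 − 1(361.4) = 3.65
  O₂: 2045 − 3.5(361.4) = 780.6
  N₂: 7694 (inert)
  CO₂: 0 + 2(361.4) = 722.7
  H₂O: 0 + 3(361.4) = 1084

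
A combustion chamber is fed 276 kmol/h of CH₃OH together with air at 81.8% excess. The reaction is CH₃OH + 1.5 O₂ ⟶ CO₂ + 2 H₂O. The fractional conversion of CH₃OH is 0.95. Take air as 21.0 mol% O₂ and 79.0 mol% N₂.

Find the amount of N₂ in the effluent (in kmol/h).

2830 kmol/h

Stoichiometric O₂ = 1.5 × 276 = 414 kmol/h; O₂ fed = 414 × 1.818 = 752.7 kmol/h.
N₂ fed = 752.7 × 79/21 = 2831 kmol/h.
Fuel reacted = 0.95 × 276 → ξ = 262.2 kmol/h.
Outlet (n = n₀ + ν ξ):
  CH₃OH: 276 − 1(262.2) = 13.8
  O₂: 752.7 − 1.5(262.2) = 359.4
  N₂: 2831 (inert)
  CO₂: 0 + 1(262.2) = 262.2
  H₂O: 0 + 2(262.2) = 524.4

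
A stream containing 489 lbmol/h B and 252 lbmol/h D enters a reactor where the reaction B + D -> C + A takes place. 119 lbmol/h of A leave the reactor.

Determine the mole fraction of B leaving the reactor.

0.499

For A: n = n₀ + 1ξ → 119 = 0 + 1ξ, giving ξ = 119 lbmol/h.
Outlet amounts (n = n₀ + ν ξ):
  B: 489 − 1(119) = 370
  D: 252 − 1(119) = 133
  C: 0 + 1(119) = 119
  A: 0 + 1(119) = 119
Total out = 741 lbmol/h; y_B = 370 / 741 = 0.4993.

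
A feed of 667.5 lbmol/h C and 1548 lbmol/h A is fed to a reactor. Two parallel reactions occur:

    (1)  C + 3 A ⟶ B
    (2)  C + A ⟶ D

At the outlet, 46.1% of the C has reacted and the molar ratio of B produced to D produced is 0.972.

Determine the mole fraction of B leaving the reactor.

Conversion of C: C consumed = 0.461 × 667.5 = 307.7 lbmol/h = 1ξ₁ + 1ξ₂.
Selectivity: 1ξ₁ / (1ξ₂) = 0.972 → ξ₁ = 0.972 ξ₂.
Substitute: (1·0.972 + 1) ξ₂ = 307.7 → ξ₂ = 156 lbmol/h, ξ₁ = 151.7 lbmol/h.
Outlet amounts (n = n₀ + Σ ν·ξ):
  C: 667.5 − 1(151.7) − 1(156) = 359.8
  A: 1548 − 3(151.7) − 1(156) = 936.9
  B: 0 + 1(151.7) = 151.7
  D: 0 + 1(156) = 156
Total out = 1604 lbmol/h; y_B = 151.7 / 1604 = 0.09453.

0.0945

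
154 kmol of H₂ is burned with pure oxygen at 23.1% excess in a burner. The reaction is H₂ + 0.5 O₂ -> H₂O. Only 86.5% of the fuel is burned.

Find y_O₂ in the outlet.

Stoichiometric O₂ = 0.5 × 154 = 77 kmol; O₂ fed = 77 × 1.231 = 94.79 kmol.
Fuel reacted = 0.865 × 154 → ξ = 133.2 kmol.
Outlet (n = n₀ + ν ξ):
  H₂: 154 − 1(133.2) = 20.79
  O₂: 94.79 − 0.5(133.2) = 28.18
  H₂O: 0 + 1(133.2) = 133.2
Total out = 182.2 kmol; y_O₂ = 28.18 / 182.2 = 0.1547.

0.155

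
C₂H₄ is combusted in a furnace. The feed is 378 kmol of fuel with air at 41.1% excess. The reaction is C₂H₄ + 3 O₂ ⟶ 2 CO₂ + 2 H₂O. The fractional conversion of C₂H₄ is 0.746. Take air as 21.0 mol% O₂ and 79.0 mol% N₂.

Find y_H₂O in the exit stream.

Stoichiometric O₂ = 3 × 378 = 1134 kmol; O₂ fed = 1134 × 1.411 = 1600 kmol.
N₂ fed = 1600 × 79/21 = 6019 kmol.
Fuel reacted = 0.746 × 378 → ξ = 282 kmol.
Outlet (n = n₀ + ν ξ):
  C₂H₄: 378 − 1(282) = 96.01
  O₂: 1600 − 3(282) = 754.1
  N₂: 6019 (inert)
  CO₂: 0 + 2(282) = 564
  H₂O: 0 + 2(282) = 564
Total out = 7997 kmol; y_H₂O = 564 / 7997 = 0.07052.

0.0705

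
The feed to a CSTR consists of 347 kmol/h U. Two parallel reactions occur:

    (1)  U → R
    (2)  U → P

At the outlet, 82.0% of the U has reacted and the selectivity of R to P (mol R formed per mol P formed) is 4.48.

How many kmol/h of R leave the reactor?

233 kmol/h

Conversion of U: U consumed = 0.82 × 347 = 284.5 kmol/h = 1ξ₁ + 1ξ₂.
Selectivity: 1ξ₁ / (1ξ₂) = 4.48 → ξ₁ = 4.48 ξ₂.
Substitute: (1·4.48 + 1) ξ₂ = 284.5 → ξ₂ = 51.92 kmol/h, ξ₁ = 232.6 kmol/h.
Outlet amounts (n = n₀ + Σ ν·ξ):
  U: 347 − 1(232.6) − 1(51.92) = 62.46
  R: 0 + 1(232.6) = 232.6
  P: 0 + 1(51.92) = 51.92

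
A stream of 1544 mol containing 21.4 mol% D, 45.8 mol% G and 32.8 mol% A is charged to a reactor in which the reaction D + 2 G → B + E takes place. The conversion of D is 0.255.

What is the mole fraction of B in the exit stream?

0.0577

D reacted = 0.255 × 330.4 = 84.26 mol; ν_D = −1, so ξ = 84.26/1 = 84.26 mol.
Outlet amounts (n = n₀ + ν ξ):
  D: 330.4 − 1(84.26) = 246.2
  G: 707.2 − 2(84.26) = 538.6
  B: 0 + 1(84.26) = 84.26
  E: 0 + 1(84.26) = 84.26
  A: 506.4 (inert)
Total out = 1460 mol; y_B = 84.26 / 1460 = 0.05772.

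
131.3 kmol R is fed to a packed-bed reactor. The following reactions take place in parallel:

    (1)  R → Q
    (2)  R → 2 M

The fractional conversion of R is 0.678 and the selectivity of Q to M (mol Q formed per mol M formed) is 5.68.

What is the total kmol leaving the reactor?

139 kmol

Conversion of R: R consumed = 0.678 × 131.3 = 89.02 kmol = 1ξ₁ + 1ξ₂.
Selectivity: 1ξ₁ / (2ξ₂) = 5.68 → ξ₁ = 11.36 ξ₂.
Substitute: (1·11.36 + 1) ξ₂ = 89.02 → ξ₂ = 7.202 kmol, ξ₁ = 81.82 kmol.
Outlet amounts (n = n₀ + Σ ν·ξ):
  R: 131.3 − 1(81.82) − 1(7.202) = 42.28
  Q: 0 + 1(81.82) = 81.82
  M: 0 + 2(7.202) = 14.4
Total out = 42.28 + 81.82 + 14.4 = 138.5 kmol.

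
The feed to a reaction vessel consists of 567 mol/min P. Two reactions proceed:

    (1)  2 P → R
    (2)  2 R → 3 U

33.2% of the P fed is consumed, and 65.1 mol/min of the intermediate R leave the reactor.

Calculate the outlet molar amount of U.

Conversion of P: P consumed = 2ξ₁ = 0.332 × 567 → ξ₁ = 94.12 mol/min.
R balance: n_R = 0 + 1ξ₁ − 2ξ₂ = 65.1 → ξ₂ = (1·94.12 − 65.1)/2 = 14.51 mol/min.
Outlet amounts (n = n₀ + Σ ν·ξ):
  P: 567 − 2(94.12) = 378.8
  R: 0 + 1(94.12) − 2(14.51) = 65.1
  U: 0 + 3(14.51) = 43.53

43.5 mol/min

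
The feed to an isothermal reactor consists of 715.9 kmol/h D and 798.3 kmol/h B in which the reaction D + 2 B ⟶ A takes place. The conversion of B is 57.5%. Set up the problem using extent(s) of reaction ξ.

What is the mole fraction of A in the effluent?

B reacted = 0.575 × 798.3 = 459 kmol/h; ν_B = −2, so ξ = 459/2 = 229.5 kmol/h.
Outlet amounts (n = n₀ + ν ξ):
  D: 715.9 − 1(229.5) = 486.4
  B: 798.3 − 2(229.5) = 339.3
  A: 0 + 1(229.5) = 229.5
Total out = 1055 kmol/h; y_A = 229.5 / 1055 = 0.2175.

0.218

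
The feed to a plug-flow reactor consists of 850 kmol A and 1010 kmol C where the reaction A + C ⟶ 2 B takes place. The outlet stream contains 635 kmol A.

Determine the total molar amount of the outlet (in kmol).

For A: n = n₀ − 1ξ → 635 = 850 − 1ξ, giving ξ = 215 kmol.
Outlet amounts (n = n₀ + ν ξ):
  A: 850 − 1(215) = 635
  C: 1010 − 1(215) = 795
  B: 0 + 2(215) = 430
Total out = 635 + 795 + 430 = 1860 kmol.

1860 kmol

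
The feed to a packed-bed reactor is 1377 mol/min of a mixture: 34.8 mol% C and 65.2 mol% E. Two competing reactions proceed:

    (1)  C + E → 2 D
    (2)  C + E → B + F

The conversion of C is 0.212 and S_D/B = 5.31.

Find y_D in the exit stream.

Conversion of C: C consumed = 0.212 × 479.2 = 101.6 mol/min = 1ξ₁ + 1ξ₂.
Selectivity: 2ξ₁ / (1ξ₂) = 5.31 → ξ₁ = 2.655 ξ₂.
Substitute: (1·2.655 + 1) ξ₂ = 101.6 → ξ₂ = 27.79 mol/min, ξ₁ = 73.79 mol/min.
Outlet amounts (n = n₀ + Σ ν·ξ):
  C: 479.2 − 1(73.79) − 1(27.79) = 377.6
  E: 897.8 − 1(73.79) − 1(27.79) = 796.2
  D: 0 + 2(73.79) = 147.6
  B: 0 + 1(27.79) = 27.79
  F: 0 + 1(27.79) = 27.79
Total out = 1377 mol/min; y_D = 147.6 / 1377 = 0.1072.

0.107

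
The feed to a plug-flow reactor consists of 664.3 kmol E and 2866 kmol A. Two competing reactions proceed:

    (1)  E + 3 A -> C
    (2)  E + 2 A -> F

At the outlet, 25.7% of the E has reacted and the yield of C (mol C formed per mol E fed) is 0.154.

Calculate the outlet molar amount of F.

68.4 kmol

Yield of C: 1ξ₁ / 664.3 = 0.154 → ξ₁ = 102.3 kmol.
Conversion of E: 1ξ₁ + 1ξ₂ = 0.257 × 664.3 = 170.7 → ξ₂ = 68.42 kmol.
Outlet amounts (n = n₀ + Σ ν·ξ):
  E: 664.3 − 1(102.3) − 1(68.42) = 493.6
  A: 2866 − 3(102.3) − 2(68.42) = 2422
  C: 0 + 1(102.3) = 102.3
  F: 0 + 1(68.42) = 68.42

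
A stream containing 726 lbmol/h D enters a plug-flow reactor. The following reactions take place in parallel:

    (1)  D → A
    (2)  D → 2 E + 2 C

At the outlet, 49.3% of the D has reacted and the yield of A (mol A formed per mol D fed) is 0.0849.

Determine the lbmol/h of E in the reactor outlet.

Yield of A: 1ξ₁ / 726 = 0.0849 → ξ₁ = 61.64 lbmol/h.
Conversion of D: 1ξ₁ + 1ξ₂ = 0.493 × 726 = 357.9 → ξ₂ = 296.3 lbmol/h.
Outlet amounts (n = n₀ + Σ ν·ξ):
  D: 726 − 1(61.64) − 1(296.3) = 368.1
  A: 0 + 1(61.64) = 61.64
  E: 0 + 2(296.3) = 592.6
  C: 0 + 2(296.3) = 592.6

593 lbmol/h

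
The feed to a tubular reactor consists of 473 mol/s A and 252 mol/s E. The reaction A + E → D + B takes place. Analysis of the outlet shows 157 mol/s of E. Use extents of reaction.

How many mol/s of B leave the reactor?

95 mol/s

For E: n = n₀ − 1ξ → 157 = 252 − 1ξ, giving ξ = 95 mol/s.
Outlet amounts (n = n₀ + ν ξ):
  A: 473 − 1(95) = 378
  E: 252 − 1(95) = 157
  D: 0 + 1(95) = 95
  B: 0 + 1(95) = 95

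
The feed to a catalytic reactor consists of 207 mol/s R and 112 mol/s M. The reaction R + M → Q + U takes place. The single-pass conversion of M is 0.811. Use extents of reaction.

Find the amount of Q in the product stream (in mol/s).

M reacted = 0.811 × 112 = 90.83 mol/s; ν_M = −1, so ξ = 90.83/1 = 90.83 mol/s.
Outlet amounts (n = n₀ + ν ξ):
  R: 207 − 1(90.83) = 116.2
  M: 112 − 1(90.83) = 21.17
  Q: 0 + 1(90.83) = 90.83
  U: 0 + 1(90.83) = 90.83

90.8 mol/s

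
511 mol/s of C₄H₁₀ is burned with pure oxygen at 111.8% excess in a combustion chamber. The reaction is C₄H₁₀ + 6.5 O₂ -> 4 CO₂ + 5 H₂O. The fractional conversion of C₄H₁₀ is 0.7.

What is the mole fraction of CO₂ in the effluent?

Stoichiometric O₂ = 6.5 × 511 = 3322 mol/s; O₂ fed = 3322 × 2.118 = 7035 mol/s.
Fuel reacted = 0.7 × 511 → ξ = 357.7 mol/s.
Outlet (n = n₀ + ν ξ):
  C₄H₁₀: 511 − 1(357.7) = 153.3
  O₂: 7035 − 6.5(357.7) = 4710
  CO₂: 0 + 4(357.7) = 1431
  H₂O: 0 + 5(357.7) = 1788
Total out = 8082 mol/s; y_CO₂ = 1431 / 8082 = 0.177.

0.177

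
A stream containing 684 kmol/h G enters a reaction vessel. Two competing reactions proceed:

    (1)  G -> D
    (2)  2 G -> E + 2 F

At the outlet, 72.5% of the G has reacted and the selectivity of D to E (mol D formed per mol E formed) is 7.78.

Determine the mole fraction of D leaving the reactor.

Conversion of G: G consumed = 0.725 × 684 = 495.9 kmol/h = 1ξ₁ + 2ξ₂.
Selectivity: 1ξ₁ / (1ξ₂) = 7.78 → ξ₁ = 7.78 ξ₂.
Substitute: (1·7.78 + 2) ξ₂ = 495.9 → ξ₂ = 50.71 kmol/h, ξ₁ = 394.5 kmol/h.
Outlet amounts (n = n₀ + Σ ν·ξ):
  G: 684 − 1(394.5) − 2(50.71) = 188.1
  D: 0 + 1(394.5) = 394.5
  E: 0 + 1(50.71) = 50.71
  F: 0 + 2(50.71) = 101.4
Total out = 734.7 kmol/h; y_D = 394.5 / 734.7 = 0.5369.

0.537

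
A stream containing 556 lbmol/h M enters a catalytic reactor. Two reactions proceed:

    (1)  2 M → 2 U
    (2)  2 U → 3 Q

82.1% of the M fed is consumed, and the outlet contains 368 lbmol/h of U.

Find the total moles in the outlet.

600 lbmol/h

Conversion of M: M consumed = 2ξ₁ = 0.821 × 556 → ξ₁ = 228.2 lbmol/h.
U balance: n_U = 0 + 2ξ₁ − 2ξ₂ = 368 → ξ₂ = (2·228.2 − 368)/2 = 44.24 lbmol/h.
Outlet amounts (n = n₀ + Σ ν·ξ):
  M: 556 − 2(228.2) = 99.52
  U: 0 + 2(228.2) − 2(44.24) = 368
  Q: 0 + 3(44.24) = 132.7
Total out = 99.52 + 368 + 132.7 = 600.2 lbmol/h.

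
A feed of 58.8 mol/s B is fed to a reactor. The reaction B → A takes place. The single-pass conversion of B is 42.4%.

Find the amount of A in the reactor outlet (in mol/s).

B reacted = 0.424 × 58.8 = 24.93 mol/s; ν_B = −1, so ξ = 24.93/1 = 24.93 mol/s.
Outlet amounts (n = n₀ + ν ξ):
  B: 58.8 − 1(24.93) = 33.87
  A: 0 + 1(24.93) = 24.93

24.9 mol/s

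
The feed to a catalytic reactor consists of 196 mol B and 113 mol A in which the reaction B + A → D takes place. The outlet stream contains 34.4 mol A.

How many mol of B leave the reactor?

For A: n = n₀ − 1ξ → 34.4 = 113 − 1ξ, giving ξ = 78.6 mol.
Outlet amounts (n = n₀ + ν ξ):
  B: 196 − 1(78.6) = 117.4
  A: 113 − 1(78.6) = 34.4
  D: 0 + 1(78.6) = 78.6

117 mol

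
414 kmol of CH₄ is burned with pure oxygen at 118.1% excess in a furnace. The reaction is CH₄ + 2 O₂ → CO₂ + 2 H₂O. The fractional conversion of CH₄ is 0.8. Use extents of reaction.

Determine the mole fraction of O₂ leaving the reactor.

0.515

Stoichiometric O₂ = 2 × 414 = 828 kmol; O₂ fed = 828 × 2.181 = 1806 kmol.
Fuel reacted = 0.8 × 414 → ξ = 331.2 kmol.
Outlet (n = n₀ + ν ξ):
  CH₄: 414 − 1(331.2) = 82.8
  O₂: 1806 − 2(331.2) = 1143
  CO₂: 0 + 1(331.2) = 331.2
  H₂O: 0 + 2(331.2) = 662.4
Total out = 2220 kmol; y_O₂ = 1143 / 2220 = 0.5151.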